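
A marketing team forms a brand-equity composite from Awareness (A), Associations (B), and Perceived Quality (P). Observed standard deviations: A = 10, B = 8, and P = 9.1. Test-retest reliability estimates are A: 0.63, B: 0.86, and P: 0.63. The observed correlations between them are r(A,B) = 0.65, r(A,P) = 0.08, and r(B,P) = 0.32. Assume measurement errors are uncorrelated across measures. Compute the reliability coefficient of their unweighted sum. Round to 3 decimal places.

Var(A+B+P) = 10² + 8² + 9.1² + 2·[10·8·0.65 + 10·9.1·0.08 + 8·9.1·0.32] = 246.81 + 165.152 = 411.962.
With uncorrelated errors the cross-covariances are all true-score covariance, so they carry over unchanged; only the diagonal terms shrink to ρᵢσᵢ².
True-score variance = [10²·0.63 + 8²·0.86 + 9.1²·0.63] + 165.152 = 170.21 + 165.152 = 335.362.
Reliability = 335.362 / 411.962 = 0.814.

0.814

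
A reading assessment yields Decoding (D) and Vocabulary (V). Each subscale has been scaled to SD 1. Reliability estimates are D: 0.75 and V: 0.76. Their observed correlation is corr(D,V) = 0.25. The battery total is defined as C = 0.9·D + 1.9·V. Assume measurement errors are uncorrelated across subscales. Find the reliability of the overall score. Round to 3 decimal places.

Var(C) = 0.9² + 1.9² + 2·[1.71·0.25] = 4.42 + 0.855 = 5.275.
With uncorrelated errors the cross-covariances are all true-score covariance, so they carry over unchanged; only the diagonal terms shrink to ρᵢσᵢ².
True-score variance = [0.9²·0.75 + 1.9²·0.76] + 0.855 = 3.3511 + 0.855 = 4.2061.
Reliability = 4.2061 / 5.275 = 0.797.

0.797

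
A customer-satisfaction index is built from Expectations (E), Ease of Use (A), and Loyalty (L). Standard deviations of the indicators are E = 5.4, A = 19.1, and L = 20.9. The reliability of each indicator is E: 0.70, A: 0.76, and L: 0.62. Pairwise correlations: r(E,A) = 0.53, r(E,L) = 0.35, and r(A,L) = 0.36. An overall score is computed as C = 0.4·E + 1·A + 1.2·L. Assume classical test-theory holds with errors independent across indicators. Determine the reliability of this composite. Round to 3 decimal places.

0.770

Var(C) = 0.4²·5.4² + 19.1² + 1.2²·20.9² + 2·[0.4·5.4·19.1·0.53 + 0.48·5.4·20.9·0.35 + 1.2·19.1·20.9·0.36] = 998.482 + 426.552 = 1425.03.
Under uncorrelated errors the observed covariances equal the true-score covariances, so only the own-variance terms attenuate.
True-score variance = [0.4²·5.4²·0.70 + 19.1²·0.76 + 1.2²·20.9²·0.62] + 426.552 = 670.505 + 426.552 = 1097.06.
Reliability = 1097.06 / 1425.03 = 0.770.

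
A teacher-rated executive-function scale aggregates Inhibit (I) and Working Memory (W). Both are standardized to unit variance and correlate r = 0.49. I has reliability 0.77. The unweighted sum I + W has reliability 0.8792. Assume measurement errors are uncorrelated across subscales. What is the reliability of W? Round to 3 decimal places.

0.870

Var(I+W) = 2 + 2·0.49 = 2.980.
True-score variance = ρ_I + ρ_W + 2·0.49, so 0.8792 = (0.77 + ρ_W + 0.98) / 2.980.
ρ_W = 0.8792·2.980 − 0.77 − 0.98 = 0.870.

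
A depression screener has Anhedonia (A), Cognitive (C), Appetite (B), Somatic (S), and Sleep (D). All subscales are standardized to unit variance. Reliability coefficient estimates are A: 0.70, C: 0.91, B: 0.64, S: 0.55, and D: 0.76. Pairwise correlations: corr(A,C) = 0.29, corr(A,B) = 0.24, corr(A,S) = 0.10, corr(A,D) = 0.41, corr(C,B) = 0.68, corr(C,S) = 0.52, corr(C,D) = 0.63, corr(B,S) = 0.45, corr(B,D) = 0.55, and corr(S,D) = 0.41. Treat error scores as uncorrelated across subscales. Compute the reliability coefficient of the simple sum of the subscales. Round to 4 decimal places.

Var(A+C+B+S+D) = 5 + 2·[0.29 + 0.24 + 0.10 + 0.41 + 0.68 + 0.52 + 0.63 + 0.45 + 0.55 + 0.41] = 5 + 8.56 = 13.56.
Under uncorrelated errors the observed covariances equal the true-score covariances, so only the own-variance terms attenuate.
True-score variance = [0.70 + 0.91 + 0.64 + 0.55 + 0.76] + 8.56 = 3.56 + 8.56 = 12.12.
Reliability = 12.12 / 13.56 = 0.8938.

0.8938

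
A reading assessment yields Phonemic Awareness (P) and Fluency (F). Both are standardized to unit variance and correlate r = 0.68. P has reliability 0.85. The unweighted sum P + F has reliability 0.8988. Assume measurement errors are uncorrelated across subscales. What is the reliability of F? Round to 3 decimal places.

Var(P+F) = 2 + 2·0.68 = 3.360.
True-score variance = ρ_P + ρ_F + 2·0.68, so 0.8988 = (0.85 + ρ_F + 1.36) / 3.360.
ρ_F = 0.8988·3.360 − 0.85 − 1.36 = 0.810.

0.810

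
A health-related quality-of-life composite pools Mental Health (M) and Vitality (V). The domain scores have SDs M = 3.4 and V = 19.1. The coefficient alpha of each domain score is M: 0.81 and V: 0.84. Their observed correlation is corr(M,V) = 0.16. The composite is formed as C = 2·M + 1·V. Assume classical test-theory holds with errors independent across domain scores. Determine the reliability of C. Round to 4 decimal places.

Var(C) = 2²·3.4² + 19.1² + 2·[2·3.4·19.1·0.16] = 411.05 + 41.5616 = 452.612.
Because errors are independent across components, Cov(Tᵢ,Tⱼ) = Cov(Xᵢ,Xⱼ); the off-diagonal part of the true-score variance is the same as above.
True-score variance = [2²·3.4²·0.81 + 19.1²·0.84] + 41.5616 = 343.895 + 41.5616 = 385.456.
Reliability = 385.456 / 452.612 = 0.8516.

0.8516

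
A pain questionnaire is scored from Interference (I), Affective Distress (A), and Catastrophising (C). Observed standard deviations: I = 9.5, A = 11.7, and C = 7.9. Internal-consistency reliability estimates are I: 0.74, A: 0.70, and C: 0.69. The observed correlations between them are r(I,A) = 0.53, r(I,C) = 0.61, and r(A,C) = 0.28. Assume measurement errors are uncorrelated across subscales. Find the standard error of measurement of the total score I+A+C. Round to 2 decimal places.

Var(total) = 289.55 + 261.141 = 550.691.
True-score variance = 205.671 + 261.141 = 466.812, so reliability = 0.8477.
Error variance = 550.691 − 466.812 = 83.8791; SEM = √83.8791 = 9.16.

9.16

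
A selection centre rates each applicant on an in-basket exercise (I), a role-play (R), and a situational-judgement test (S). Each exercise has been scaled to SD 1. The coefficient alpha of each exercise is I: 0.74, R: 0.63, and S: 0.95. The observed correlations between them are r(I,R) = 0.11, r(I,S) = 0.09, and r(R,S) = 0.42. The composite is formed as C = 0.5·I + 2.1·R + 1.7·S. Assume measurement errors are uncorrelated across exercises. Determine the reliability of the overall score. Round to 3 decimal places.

0.832

Var(C) = 0.5² + 2.1² + 1.7² + 2·[1.05·0.11 + 0.85·0.09 + 3.57·0.42] = 7.55 + 3.3828 = 10.9328.
Under uncorrelated errors the observed covariances equal the true-score covariances, so only the own-variance terms attenuate.
True-score variance = [0.5²·0.74 + 2.1²·0.63 + 1.7²·0.95] + 3.3828 = 5.7088 + 3.3828 = 9.0916.
Reliability = 9.0916 / 10.9328 = 0.832.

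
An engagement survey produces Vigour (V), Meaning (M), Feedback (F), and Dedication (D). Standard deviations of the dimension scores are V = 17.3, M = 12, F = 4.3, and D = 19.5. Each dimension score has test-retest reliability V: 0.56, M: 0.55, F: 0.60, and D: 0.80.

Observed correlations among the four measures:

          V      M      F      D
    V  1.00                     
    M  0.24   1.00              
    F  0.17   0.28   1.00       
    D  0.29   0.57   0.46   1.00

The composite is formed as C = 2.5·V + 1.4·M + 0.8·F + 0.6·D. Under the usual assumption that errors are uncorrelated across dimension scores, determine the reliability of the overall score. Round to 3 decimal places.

0.701

Var(C) = 2.5²·17.3² + 1.4²·12² + 0.8²·4.3² + 0.6²·19.5² + 2·[3.5·17.3·12·0.24 + 2·17.3·4.3·0.17 + 1.5·17.3·19.5·0.29 + 1.12·12·4.3·0.28 + 0.84·12·19.5·0.57 + 0.48·4.3·19.5·0.46] = 2301.53 + 986.318 = 3287.84.
With uncorrelated errors the cross-covariances are all true-score covariance, so they carry over unchanged; only the diagonal terms shrink to ρᵢσᵢ².
True-score variance = [2.5²·17.3²·0.56 + 1.4²·12²·0.55 + 0.8²·4.3²·0.60 + 0.6²·19.5²·0.80] + 986.318 = 1319.36 + 986.318 = 2305.68.
Reliability = 2305.68 / 3287.84 = 0.701.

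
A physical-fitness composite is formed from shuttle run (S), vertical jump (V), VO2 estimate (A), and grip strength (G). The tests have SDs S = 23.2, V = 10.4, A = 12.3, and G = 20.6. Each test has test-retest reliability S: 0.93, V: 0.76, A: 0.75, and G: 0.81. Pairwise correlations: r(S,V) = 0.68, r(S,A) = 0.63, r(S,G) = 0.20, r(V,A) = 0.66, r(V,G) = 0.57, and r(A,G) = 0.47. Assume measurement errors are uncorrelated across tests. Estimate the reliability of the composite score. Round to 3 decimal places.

0.934

Var(S+V+A+G) = 23.2² + 10.4² + 12.3² + 20.6² + 2·[23.2·10.4·0.68 + 23.2·12.3·0.63 + 23.2·20.6·0.20 + 10.4·12.3·0.66 + 10.4·20.6·0.57 + 12.3·20.6·0.47] = 1222.05 + 1530.13 = 2752.18.
Because errors are independent across components, Cov(Tᵢ,Tⱼ) = Cov(Xᵢ,Xⱼ); the off-diagonal part of the true-score variance is the same as above.
True-score variance = [23.2²·0.93 + 10.4²·0.76 + 12.3²·0.75 + 20.6²·0.81] + 1530.13 = 1039.96 + 1530.13 = 2570.09.
Reliability = 2570.09 / 2752.18 = 0.934.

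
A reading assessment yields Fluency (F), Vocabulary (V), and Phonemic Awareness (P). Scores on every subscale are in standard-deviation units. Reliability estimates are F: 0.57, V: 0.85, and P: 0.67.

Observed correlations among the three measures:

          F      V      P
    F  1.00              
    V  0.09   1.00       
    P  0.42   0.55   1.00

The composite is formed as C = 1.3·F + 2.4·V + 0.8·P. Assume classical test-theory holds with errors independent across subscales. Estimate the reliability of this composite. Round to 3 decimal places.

0.845

Var(C) = 1.3² + 2.4² + 0.8² + 2·[3.12·0.09 + 1.04·0.42 + 1.92·0.55] = 8.09 + 3.5472 = 11.6372.
Under uncorrelated errors the observed covariances equal the true-score covariances, so only the own-variance terms attenuate.
True-score variance = [1.3²·0.57 + 2.4²·0.85 + 0.8²·0.67] + 3.5472 = 6.2881 + 3.5472 = 9.8353.
Reliability = 9.8353 / 11.6372 = 0.845.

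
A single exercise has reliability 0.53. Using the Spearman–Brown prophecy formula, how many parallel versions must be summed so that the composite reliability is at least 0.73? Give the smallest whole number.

3

k ≥ ρ*(1−ρ₁)/(ρ₁(1−ρ*)) = 0.73·0.47 / (0.53·0.27) = 2.398.
Smallest integer k = 3.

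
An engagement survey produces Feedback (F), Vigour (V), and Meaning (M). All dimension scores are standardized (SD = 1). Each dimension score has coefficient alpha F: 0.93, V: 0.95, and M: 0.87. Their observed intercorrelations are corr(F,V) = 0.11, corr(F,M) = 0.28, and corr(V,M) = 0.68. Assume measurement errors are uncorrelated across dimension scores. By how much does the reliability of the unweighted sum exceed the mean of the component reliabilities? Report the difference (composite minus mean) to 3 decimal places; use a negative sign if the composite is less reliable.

Var(sum) = 3 + 2.14 = 5.14; true-score variance = 2.75 + 2.14 = 4.89; composite reliability = 0.9514.
Mean component reliability = 0.9167.
Difference = 0.9514 − 0.9167 = 0.035.

0.035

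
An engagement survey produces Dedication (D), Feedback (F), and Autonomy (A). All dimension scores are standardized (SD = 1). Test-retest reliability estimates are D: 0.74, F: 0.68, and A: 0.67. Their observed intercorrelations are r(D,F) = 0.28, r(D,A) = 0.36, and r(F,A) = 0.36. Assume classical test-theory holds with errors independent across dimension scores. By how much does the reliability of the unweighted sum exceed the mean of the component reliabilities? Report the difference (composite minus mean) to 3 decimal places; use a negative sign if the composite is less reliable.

0.121

Var(sum) = 3 + 2 = 5; true-score variance = 2.09 + 2 = 4.09; composite reliability = 0.8180.
Mean component reliability = 0.6967.
Difference = 0.8180 − 0.6967 = 0.121.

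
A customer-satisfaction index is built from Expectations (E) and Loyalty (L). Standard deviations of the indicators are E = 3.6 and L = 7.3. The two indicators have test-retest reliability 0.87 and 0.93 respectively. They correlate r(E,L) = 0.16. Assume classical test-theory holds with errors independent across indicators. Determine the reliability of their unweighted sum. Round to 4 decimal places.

0.9275

Var(E+L) = 3.6² + 7.3² + 2·[3.6·7.3·0.16] = 66.25 + 8.4096 = 74.6596.
Because errors are independent across components, Cov(Tᵢ,Tⱼ) = Cov(Xᵢ,Xⱼ); the off-diagonal part of the true-score variance is the same as above.
True-score variance = [3.6²·0.87 + 7.3²·0.93] + 8.4096 = 60.8349 + 8.4096 = 69.2445.
Reliability = 69.2445 / 74.6596 = 0.9275.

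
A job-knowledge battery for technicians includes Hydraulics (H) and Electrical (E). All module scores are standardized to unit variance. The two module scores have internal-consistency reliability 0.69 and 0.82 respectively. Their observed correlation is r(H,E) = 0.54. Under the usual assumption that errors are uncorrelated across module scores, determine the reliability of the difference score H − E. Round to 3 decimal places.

Var(H−E) = 1 + 1 − 2·0.54 = 2 − 1.08 = 0.92.
Under uncorrelated errors the observed covariances equal the true-score covariances, so only the own-variance terms attenuate.
True-score variance = [0.69 + 0.82] − 1.08 = 1.51 − 1.08 = 0.43.
Reliability = 0.43 / 0.92 = 0.467.

0.467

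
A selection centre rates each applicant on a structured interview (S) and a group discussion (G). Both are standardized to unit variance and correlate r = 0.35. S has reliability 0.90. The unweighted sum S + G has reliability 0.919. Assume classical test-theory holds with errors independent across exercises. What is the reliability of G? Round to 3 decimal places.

0.881

Var(S+G) = 2 + 2·0.35 = 2.700.
True-score variance = ρ_S + ρ_G + 2·0.35, so 0.919 = (0.90 + ρ_G + 0.70) / 2.700.
ρ_G = 0.919·2.700 − 0.90 − 0.70 = 0.881.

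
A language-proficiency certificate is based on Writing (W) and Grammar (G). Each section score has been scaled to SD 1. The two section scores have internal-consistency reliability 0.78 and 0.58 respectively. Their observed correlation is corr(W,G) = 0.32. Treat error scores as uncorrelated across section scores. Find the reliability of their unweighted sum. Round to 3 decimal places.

0.758

Var(W+G) = 2 + 2·[0.32] = 2 + 0.64 = 2.64.
Under uncorrelated errors the observed covariances equal the true-score covariances, so only the own-variance terms attenuate.
True-score variance = [0.78 + 0.58] + 0.64 = 1.36 + 0.64 = 2.
Reliability = 2 / 2.64 = 0.758.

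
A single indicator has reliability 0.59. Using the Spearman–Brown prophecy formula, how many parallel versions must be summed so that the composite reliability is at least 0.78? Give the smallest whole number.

3

k ≥ ρ*(1−ρ₁)/(ρ₁(1−ρ*)) = 0.78·0.41 / (0.59·0.22) = 2.464.
Smallest integer k = 3.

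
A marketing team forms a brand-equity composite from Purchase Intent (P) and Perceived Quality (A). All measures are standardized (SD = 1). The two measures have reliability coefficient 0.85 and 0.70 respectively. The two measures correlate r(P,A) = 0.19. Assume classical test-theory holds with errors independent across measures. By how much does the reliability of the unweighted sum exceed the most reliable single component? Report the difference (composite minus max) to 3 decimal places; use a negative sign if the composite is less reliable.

Var(sum) = 2 + 0.38 = 2.38; true-score variance = 1.55 + 0.38 = 1.93; composite reliability = 0.8109.
Max component reliability = 0.8500.
Difference = 0.8109 − 0.8500 = -0.039.

-0.039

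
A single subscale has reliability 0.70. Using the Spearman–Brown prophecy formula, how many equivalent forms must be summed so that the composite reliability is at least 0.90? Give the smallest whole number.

4

k ≥ ρ*(1−ρ₁)/(ρ₁(1−ρ*)) = 0.90·0.30 / (0.70·0.10) = 3.857.
Smallest integer k = 4.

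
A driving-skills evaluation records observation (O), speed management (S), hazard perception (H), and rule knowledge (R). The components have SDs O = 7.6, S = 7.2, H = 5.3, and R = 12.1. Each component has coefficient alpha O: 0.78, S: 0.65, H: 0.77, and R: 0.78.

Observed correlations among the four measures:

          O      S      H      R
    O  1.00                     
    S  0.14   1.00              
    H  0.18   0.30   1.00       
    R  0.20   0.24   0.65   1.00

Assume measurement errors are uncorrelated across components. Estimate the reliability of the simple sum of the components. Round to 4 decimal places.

Var(O+S+H+R) = 7.6² + 7.2² + 5.3² + 12.1² + 2·[7.6·7.2·0.14 + 7.6·5.3·0.18 + 7.6·12.1·0.20 + 7.2·5.3·0.30 + 7.2·12.1·0.24 + 5.3·12.1·0.65] = 284.1 + 214.689 = 498.789.
Because errors are independent across components, Cov(Tᵢ,Tⱼ) = Cov(Xᵢ,Xⱼ); the off-diagonal part of the true-score variance is the same as above.
True-score variance = [7.6²·0.78 + 7.2²·0.65 + 5.3²·0.77 + 12.1²·0.78] + 214.689 = 214.578 + 214.689 = 429.267.
Reliability = 429.267 / 498.789 = 0.8606.

0.8606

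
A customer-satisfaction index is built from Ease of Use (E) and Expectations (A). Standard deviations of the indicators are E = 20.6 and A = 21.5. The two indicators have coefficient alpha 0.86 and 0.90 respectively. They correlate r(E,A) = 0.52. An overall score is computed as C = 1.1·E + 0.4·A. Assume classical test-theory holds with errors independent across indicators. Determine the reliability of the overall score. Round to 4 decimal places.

0.8997

Var(C) = 1.1²·20.6² + 0.4²·21.5² + 2·[0.44·20.6·21.5·0.52] = 587.436 + 202.671 = 790.107.
Under uncorrelated errors the observed covariances equal the true-score covariances, so only the own-variance terms attenuate.
True-score variance = [1.1²·20.6²·0.86 + 0.4²·21.5²·0.90] + 202.671 = 508.153 + 202.671 = 710.824.
Reliability = 710.824 / 790.107 = 0.8997.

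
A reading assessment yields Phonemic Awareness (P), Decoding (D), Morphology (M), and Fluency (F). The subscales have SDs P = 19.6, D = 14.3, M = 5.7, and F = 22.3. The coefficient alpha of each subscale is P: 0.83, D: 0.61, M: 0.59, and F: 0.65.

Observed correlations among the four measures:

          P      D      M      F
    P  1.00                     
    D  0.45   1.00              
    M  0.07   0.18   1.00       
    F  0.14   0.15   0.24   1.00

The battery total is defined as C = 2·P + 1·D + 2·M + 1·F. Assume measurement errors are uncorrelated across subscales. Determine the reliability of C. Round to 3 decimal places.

Var(C) = 2²·19.6² + 14.3² + 2²·5.7² + 22.3² + 2·[2·19.6·14.3·0.45 + 4·19.6·5.7·0.07 + 2·19.6·22.3·0.14 + 2·14.3·5.7·0.18 + 14.3·22.3·0.15 + 2·5.7·22.3·0.24] = 2368.38 + 1088.21 = 3456.59.
Under uncorrelated errors the observed covariances equal the true-score covariances, so only the own-variance terms attenuate.
True-score variance = [2²·19.6²·0.83 + 14.3²·0.61 + 2²·5.7²·0.59 + 22.3²·0.65] + 1088.21 = 1800.07 + 1088.21 = 2888.28.
Reliability = 2888.28 / 3456.59 = 0.836.

0.836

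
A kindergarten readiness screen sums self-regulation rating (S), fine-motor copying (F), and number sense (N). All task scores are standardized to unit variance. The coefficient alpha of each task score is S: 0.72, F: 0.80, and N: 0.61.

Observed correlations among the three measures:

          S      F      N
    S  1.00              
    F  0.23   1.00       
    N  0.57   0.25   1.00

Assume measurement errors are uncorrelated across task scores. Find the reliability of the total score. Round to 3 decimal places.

0.829

Var(S+F+N) = 3 + 2·[0.23 + 0.57 + 0.25] = 3 + 2.1 = 5.1.
With uncorrelated errors the cross-covariances are all true-score covariance, so they carry over unchanged; only the diagonal terms shrink to ρᵢσᵢ².
True-score variance = [0.72 + 0.80 + 0.61] + 2.1 = 2.13 + 2.1 = 4.23.
Reliability = 4.23 / 5.1 = 0.829.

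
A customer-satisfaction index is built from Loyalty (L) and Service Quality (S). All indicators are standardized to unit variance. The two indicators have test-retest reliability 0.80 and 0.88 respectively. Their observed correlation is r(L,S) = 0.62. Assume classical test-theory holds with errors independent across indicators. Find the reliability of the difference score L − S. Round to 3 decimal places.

Var(L−S) = 1 + 1 − 2·0.62 = 2 − 1.24 = 0.76.
Because errors are independent across components, Cov(Tᵢ,Tⱼ) = Cov(Xᵢ,Xⱼ); the off-diagonal part of the true-score variance is the same as above.
True-score variance = [0.80 + 0.88] − 1.24 = 1.68 − 1.24 = 0.44.
Reliability = 0.44 / 0.76 = 0.579.

0.579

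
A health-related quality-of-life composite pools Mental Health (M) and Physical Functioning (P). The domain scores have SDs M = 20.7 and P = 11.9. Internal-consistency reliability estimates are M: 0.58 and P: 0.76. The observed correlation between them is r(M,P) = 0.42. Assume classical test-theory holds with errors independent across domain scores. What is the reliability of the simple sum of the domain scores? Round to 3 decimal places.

Var(M+P) = 20.7² + 11.9² + 2·[20.7·11.9·0.42] = 570.1 + 206.917 = 777.017.
With uncorrelated errors the cross-covariances are all true-score covariance, so they carry over unchanged; only the diagonal terms shrink to ρᵢσᵢ².
True-score variance = [20.7²·0.58 + 11.9²·0.76] + 206.917 = 356.148 + 206.917 = 563.065.
Reliability = 563.065 / 777.017 = 0.725.

0.725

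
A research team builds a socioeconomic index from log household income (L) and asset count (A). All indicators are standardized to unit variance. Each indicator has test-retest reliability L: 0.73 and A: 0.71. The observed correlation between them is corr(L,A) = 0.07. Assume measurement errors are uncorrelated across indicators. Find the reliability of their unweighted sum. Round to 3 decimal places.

Var(L+A) = 2 + 2·[0.07] = 2 + 0.14 = 2.14.
Because errors are independent across components, Cov(Tᵢ,Tⱼ) = Cov(Xᵢ,Xⱼ); the off-diagonal part of the true-score variance is the same as above.
True-score variance = [0.73 + 0.71] + 0.14 = 1.44 + 0.14 = 1.58.
Reliability = 1.58 / 2.14 = 0.738.

0.738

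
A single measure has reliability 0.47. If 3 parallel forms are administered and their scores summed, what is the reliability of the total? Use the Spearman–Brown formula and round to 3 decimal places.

0.727

ρ_k = kρ / (1 + (k−1)ρ) = 3·0.47 / (1 + 2·0.47) = 1.410 / 1.940 = 0.727.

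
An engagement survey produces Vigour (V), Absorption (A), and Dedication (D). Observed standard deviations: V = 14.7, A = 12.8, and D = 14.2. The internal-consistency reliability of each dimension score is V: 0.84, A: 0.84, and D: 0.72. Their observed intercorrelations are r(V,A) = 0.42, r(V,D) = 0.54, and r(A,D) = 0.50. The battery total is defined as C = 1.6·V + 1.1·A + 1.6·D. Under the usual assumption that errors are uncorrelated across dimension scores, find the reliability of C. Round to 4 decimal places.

Var(C) = 1.6²·14.7² + 1.1²·12.8² + 1.6²·14.2² + 2·[1.76·14.7·12.8·0.42 + 2.56·14.7·14.2·0.54 + 1.76·12.8·14.2·0.50] = 1267.64 + 1175.2 = 2442.83.
Because errors are independent across components, Cov(Tᵢ,Tⱼ) = Cov(Xᵢ,Xⱼ); the off-diagonal part of the true-score variance is the same as above.
True-score variance = [1.6²·14.7²·0.84 + 1.1²·12.8²·0.84 + 1.6²·14.2²·0.72] + 1175.2 = 1002.87 + 1175.2 = 2178.07.
Reliability = 2178.07 / 2442.83 = 0.8916.

0.8916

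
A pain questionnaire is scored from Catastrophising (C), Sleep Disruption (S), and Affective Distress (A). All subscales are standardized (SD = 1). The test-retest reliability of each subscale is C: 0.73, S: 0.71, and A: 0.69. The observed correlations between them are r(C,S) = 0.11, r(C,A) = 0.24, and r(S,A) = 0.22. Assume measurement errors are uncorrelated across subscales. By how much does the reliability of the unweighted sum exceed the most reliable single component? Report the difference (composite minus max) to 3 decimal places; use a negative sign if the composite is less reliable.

Var(sum) = 3 + 1.14 = 4.14; true-score variance = 2.13 + 1.14 = 3.27; composite reliability = 0.7899.
Max component reliability = 0.7300.
Difference = 0.7899 − 0.7300 = 0.060.

0.060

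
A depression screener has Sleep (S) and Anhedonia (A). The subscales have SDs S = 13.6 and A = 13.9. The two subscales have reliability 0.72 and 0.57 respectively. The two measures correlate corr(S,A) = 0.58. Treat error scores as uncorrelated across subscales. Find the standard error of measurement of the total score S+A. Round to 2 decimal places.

Var(total) = 378.17 + 219.286 = 597.456.
True-score variance = 243.301 + 219.286 = 462.587, so reliability = 0.7743.
Error variance = 597.456 − 462.587 = 134.869; SEM = √134.869 = 11.61.

11.61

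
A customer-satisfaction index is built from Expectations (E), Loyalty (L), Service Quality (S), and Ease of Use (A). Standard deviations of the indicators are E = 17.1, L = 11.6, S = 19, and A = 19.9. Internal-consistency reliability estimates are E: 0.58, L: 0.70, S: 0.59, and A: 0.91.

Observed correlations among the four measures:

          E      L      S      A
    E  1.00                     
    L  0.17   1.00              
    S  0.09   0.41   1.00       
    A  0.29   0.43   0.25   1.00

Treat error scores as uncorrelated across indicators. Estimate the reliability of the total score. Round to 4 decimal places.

0.8329

Var(E+L+S+A) = 17.1² + 11.6² + 19² + 19.9² + 2·[17.1·11.6·0.17 + 17.1·19·0.09 + 17.1·19.9·0.29 + 11.6·19·0.41 + 11.6·19.9·0.43 + 19·19.9·0.25] = 1183.98 + 891.593 = 2075.57.
Because errors are independent across components, Cov(Tᵢ,Tⱼ) = Cov(Xᵢ,Xⱼ); the off-diagonal part of the true-score variance is the same as above.
True-score variance = [17.1²·0.58 + 11.6²·0.70 + 19²·0.59 + 19.9²·0.91] + 891.593 = 837.149 + 891.593 = 1728.74.
Reliability = 1728.74 / 2075.57 = 0.8329.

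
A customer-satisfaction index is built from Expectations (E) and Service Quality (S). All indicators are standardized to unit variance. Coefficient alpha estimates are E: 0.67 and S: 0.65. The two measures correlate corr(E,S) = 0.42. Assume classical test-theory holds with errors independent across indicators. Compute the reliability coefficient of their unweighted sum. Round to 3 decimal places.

0.761

Var(E+S) = 2 + 2·[0.42] = 2 + 0.84 = 2.84.
Under uncorrelated errors the observed covariances equal the true-score covariances, so only the own-variance terms attenuate.
True-score variance = [0.67 + 0.65] + 0.84 = 1.32 + 0.84 = 2.16.
Reliability = 2.16 / 2.84 = 0.761.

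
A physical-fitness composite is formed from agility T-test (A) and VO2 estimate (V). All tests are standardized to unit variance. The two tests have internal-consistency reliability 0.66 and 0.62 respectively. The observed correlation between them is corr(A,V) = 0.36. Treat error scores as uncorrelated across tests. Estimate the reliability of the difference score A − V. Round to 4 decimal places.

Var(A−V) = 1 + 1 − 2·0.36 = 2 − 0.72 = 1.28.
Because errors are independent across components, Cov(Tᵢ,Tⱼ) = Cov(Xᵢ,Xⱼ); the off-diagonal part of the true-score variance is the same as above.
True-score variance = [0.66 + 0.62] − 0.72 = 1.28 − 0.72 = 0.56.
Reliability = 0.56 / 1.28 = 0.4375.

0.4375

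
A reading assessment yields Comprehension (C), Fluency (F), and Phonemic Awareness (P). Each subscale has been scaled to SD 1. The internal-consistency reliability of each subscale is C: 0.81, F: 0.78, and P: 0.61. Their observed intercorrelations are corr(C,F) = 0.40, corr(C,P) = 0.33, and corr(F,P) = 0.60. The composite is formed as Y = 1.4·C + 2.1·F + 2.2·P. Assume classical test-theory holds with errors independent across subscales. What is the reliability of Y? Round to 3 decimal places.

0.847

Var(Y) = 1.4² + 2.1² + 2.2² + 2·[2.94·0.40 + 3.08·0.33 + 4.62·0.60] = 11.21 + 9.9288 = 21.1388.
Because errors are independent across components, Cov(Tᵢ,Tⱼ) = Cov(Xᵢ,Xⱼ); the off-diagonal part of the true-score variance is the same as above.
True-score variance = [1.4²·0.81 + 2.1²·0.78 + 2.2²·0.61] + 9.9288 = 7.9798 + 9.9288 = 17.9086.
Reliability = 17.9086 / 21.1388 = 0.847.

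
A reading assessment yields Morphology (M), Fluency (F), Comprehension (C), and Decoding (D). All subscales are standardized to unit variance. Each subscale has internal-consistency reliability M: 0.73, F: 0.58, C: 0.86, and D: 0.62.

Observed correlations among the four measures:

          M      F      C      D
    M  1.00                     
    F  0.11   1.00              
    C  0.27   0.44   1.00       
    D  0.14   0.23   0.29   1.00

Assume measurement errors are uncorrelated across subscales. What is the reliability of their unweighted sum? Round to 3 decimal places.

Var(M+F+C+D) = 4 + 2·[0.11 + 0.27 + 0.14 + 0.44 + 0.23 + 0.29] = 4 + 2.96 = 6.96.
With uncorrelated errors the cross-covariances are all true-score covariance, so they carry over unchanged; only the diagonal terms shrink to ρᵢσᵢ².
True-score variance = [0.73 + 0.58 + 0.86 + 0.62] + 2.96 = 2.79 + 2.96 = 5.75.
Reliability = 5.75 / 6.96 = 0.826.

0.826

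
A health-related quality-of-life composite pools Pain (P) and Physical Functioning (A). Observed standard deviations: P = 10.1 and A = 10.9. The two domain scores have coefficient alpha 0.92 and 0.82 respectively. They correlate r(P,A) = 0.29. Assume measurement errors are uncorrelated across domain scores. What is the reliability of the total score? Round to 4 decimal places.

0.8962

Var(P+A) = 10.1² + 10.9² + 2·[10.1·10.9·0.29] = 220.82 + 63.8522 = 284.672.
Under uncorrelated errors the observed covariances equal the true-score covariances, so only the own-variance terms attenuate.
True-score variance = [10.1²·0.92 + 10.9²·0.82] + 63.8522 = 191.273 + 63.8522 = 255.126.
Reliability = 255.126 / 284.672 = 0.8962.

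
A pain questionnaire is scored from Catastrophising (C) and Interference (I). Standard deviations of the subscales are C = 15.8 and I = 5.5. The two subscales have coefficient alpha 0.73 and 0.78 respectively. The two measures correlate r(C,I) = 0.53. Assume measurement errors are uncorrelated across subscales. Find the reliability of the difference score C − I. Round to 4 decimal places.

Var(C−I) = 15.8² + 5.5² − 2·15.8·5.5·0.53 = 279.89 − 92.114 = 187.776.
Because errors are independent across components, Cov(Tᵢ,Tⱼ) = Cov(Xᵢ,Xⱼ); the off-diagonal part of the true-score variance is the same as above.
True-score variance = [15.8²·0.73 + 5.5²·0.78] − 92.114 = 205.832 − 92.114 = 113.718.
Reliability = 113.718 / 187.776 = 0.6056.

0.6056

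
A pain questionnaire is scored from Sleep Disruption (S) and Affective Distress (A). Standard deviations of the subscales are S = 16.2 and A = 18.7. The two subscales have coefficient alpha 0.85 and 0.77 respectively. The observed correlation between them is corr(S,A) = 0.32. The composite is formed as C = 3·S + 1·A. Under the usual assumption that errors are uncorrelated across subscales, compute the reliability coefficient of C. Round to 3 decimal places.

0.868

Var(C) = 3²·16.2² + 18.7² + 2·[3·16.2·18.7·0.32] = 2711.65 + 581.645 = 3293.29.
Under uncorrelated errors the observed covariances equal the true-score covariances, so only the own-variance terms attenuate.
True-score variance = [3²·16.2²·0.85 + 18.7²·0.77] + 581.645 = 2276.93 + 581.645 = 2858.57.
Reliability = 2858.57 / 3293.29 = 0.868.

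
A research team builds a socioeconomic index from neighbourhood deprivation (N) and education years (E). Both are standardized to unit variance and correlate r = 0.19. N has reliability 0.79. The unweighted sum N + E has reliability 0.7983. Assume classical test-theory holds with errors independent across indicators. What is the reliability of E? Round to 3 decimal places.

0.730

Var(N+E) = 2 + 2·0.19 = 2.380.
True-score variance = ρ_N + ρ_E + 2·0.19, so 0.7983 = (0.79 + ρ_E + 0.38) / 2.380.
ρ_E = 0.7983·2.380 − 0.79 − 0.38 = 0.730.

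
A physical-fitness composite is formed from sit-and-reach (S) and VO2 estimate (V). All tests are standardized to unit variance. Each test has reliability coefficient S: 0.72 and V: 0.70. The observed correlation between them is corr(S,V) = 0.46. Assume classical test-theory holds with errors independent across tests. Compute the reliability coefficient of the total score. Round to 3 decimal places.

Var(S+V) = 2 + 2·[0.46] = 2 + 0.92 = 2.92.
Under uncorrelated errors the observed covariances equal the true-score covariances, so only the own-variance terms attenuate.
True-score variance = [0.72 + 0.70] + 0.92 = 1.42 + 0.92 = 2.34.
Reliability = 2.34 / 2.92 = 0.801.

0.801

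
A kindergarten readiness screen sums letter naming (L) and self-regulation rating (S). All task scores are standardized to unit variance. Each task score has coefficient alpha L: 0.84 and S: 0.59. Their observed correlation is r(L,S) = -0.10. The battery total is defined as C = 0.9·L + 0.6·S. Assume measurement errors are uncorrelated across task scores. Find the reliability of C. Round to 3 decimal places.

Var(C) = 0.9² + 0.6² + 2·[0.54·(-0.10)] = 1.17 − 0.108 = 1.062.
Under uncorrelated errors the observed covariances equal the true-score covariances, so only the own-variance terms attenuate.
True-score variance = [0.9²·0.84 + 0.6²·0.59] − 0.108 = 0.8928 − 0.108 = 0.7848.
Reliability = 0.7848 / 1.062 = 0.739.

0.739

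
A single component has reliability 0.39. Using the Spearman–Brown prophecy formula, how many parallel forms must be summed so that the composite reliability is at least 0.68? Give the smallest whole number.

4

k ≥ ρ*(1−ρ₁)/(ρ₁(1−ρ*)) = 0.68·0.61 / (0.39·0.32) = 3.324.
Smallest integer k = 4.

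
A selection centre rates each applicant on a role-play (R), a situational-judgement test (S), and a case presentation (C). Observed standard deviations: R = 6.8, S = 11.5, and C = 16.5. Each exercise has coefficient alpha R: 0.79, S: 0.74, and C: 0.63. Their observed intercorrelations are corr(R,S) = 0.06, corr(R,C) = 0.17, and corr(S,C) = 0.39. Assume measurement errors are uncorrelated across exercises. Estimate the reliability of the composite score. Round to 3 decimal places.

Var(R+S+C) = 6.8² + 11.5² + 16.5² + 2·[6.8·11.5·0.06 + 6.8·16.5·0.17 + 11.5·16.5·0.39] = 450.74 + 195.537 = 646.277.
Under uncorrelated errors the observed covariances equal the true-score covariances, so only the own-variance terms attenuate.
True-score variance = [6.8²·0.79 + 11.5²·0.74 + 16.5²·0.63] + 195.537 = 305.912 + 195.537 = 501.449.
Reliability = 501.449 / 646.277 = 0.776.

0.776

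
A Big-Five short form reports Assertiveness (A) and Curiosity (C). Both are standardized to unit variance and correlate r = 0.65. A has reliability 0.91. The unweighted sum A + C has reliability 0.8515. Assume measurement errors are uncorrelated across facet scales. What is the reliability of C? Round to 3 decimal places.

Var(A+C) = 2 + 2·0.65 = 3.300.
True-score variance = ρ_A + ρ_C + 2·0.65, so 0.8515 = (0.91 + ρ_C + 1.30) / 3.300.
ρ_C = 0.8515·3.300 − 0.91 − 1.30 = 0.600.

0.600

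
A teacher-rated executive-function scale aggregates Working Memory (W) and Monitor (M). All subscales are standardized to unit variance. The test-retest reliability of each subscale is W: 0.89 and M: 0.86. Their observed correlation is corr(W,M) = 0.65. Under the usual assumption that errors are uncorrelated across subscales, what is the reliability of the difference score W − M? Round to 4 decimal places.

0.6429

Var(W−M) = 1 + 1 − 2·0.65 = 2 − 1.3 = 0.7.
With uncorrelated errors the cross-covariances are all true-score covariance, so they carry over unchanged; only the diagonal terms shrink to ρᵢσᵢ².
True-score variance = [0.89 + 0.86] − 1.3 = 1.75 − 1.3 = 0.45.
Reliability = 0.45 / 0.7 = 0.6429.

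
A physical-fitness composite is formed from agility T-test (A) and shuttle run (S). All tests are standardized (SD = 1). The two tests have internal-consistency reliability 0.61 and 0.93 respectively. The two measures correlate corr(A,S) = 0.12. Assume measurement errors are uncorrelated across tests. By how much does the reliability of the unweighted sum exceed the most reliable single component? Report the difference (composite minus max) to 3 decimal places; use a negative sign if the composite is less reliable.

-0.135

Var(sum) = 2 + 0.24 = 2.24; true-score variance = 1.54 + 0.24 = 1.78; composite reliability = 0.7946.
Max component reliability = 0.9300.
Difference = 0.7946 − 0.9300 = -0.135.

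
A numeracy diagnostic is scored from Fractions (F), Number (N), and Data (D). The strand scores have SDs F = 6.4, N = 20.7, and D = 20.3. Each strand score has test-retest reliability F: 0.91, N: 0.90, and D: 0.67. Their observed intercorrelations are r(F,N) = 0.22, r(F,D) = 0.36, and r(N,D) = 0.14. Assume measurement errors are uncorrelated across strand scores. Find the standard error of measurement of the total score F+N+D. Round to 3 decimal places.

13.510

Var(total) = 881.54 + 269.492 = 1151.03.
True-score variance = 699.015 + 269.492 = 968.507, so reliability = 0.8414.
Error variance = 1151.03 − 968.507 = 182.525; SEM = √182.525 = 13.510.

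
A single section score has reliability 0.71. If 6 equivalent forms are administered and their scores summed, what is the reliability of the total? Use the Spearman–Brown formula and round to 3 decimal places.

ρ_k = kρ / (1 + (k−1)ρ) = 6·0.71 / (1 + 5·0.71) = 4.260 / 4.550 = 0.936.

0.936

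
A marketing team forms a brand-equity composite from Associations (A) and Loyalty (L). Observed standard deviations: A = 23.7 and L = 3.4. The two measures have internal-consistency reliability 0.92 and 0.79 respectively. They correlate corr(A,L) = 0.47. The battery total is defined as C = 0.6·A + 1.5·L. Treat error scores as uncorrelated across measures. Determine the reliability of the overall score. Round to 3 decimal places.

0.927

Var(C) = 0.6²·23.7² + 1.5²·3.4² + 2·[0.9·23.7·3.4·0.47] = 228.218 + 68.1707 = 296.389.
Under uncorrelated errors the observed covariances equal the true-score covariances, so only the own-variance terms attenuate.
True-score variance = [0.6²·23.7²·0.92 + 1.5²·3.4²·0.79] + 68.1707 = 206.58 + 68.1707 = 274.75.
Reliability = 274.75 / 296.389 = 0.927.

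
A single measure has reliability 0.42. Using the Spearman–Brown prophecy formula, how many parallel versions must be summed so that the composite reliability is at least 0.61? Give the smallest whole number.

3

k ≥ ρ*(1−ρ₁)/(ρ₁(1−ρ*)) = 0.61·0.58 / (0.42·0.39) = 2.160.
Smallest integer k = 3.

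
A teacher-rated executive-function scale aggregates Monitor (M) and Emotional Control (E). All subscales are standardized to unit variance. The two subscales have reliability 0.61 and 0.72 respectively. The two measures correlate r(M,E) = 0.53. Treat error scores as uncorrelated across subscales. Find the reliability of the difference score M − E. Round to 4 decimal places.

0.2872

Var(M−E) = 1 + 1 − 2·0.53 = 2 − 1.06 = 0.94.
With uncorrelated errors the cross-covariances are all true-score covariance, so they carry over unchanged; only the diagonal terms shrink to ρᵢσᵢ².
True-score variance = [0.61 + 0.72] − 1.06 = 1.33 − 1.06 = 0.27.
Reliability = 0.27 / 0.94 = 0.2872.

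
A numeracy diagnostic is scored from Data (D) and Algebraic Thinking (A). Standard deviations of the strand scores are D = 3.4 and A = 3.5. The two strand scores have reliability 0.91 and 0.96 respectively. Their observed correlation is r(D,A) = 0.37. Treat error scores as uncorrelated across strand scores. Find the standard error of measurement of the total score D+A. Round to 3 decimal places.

Var(total) = 23.81 + 8.806 = 32.616.
True-score variance = 22.2796 + 8.806 = 31.0856, so reliability = 0.9531.
Error variance = 32.616 − 31.0856 = 1.5304; SEM = √1.5304 = 1.237.

1.237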